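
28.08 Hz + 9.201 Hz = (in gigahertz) 3.728e-08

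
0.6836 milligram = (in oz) 2.411e-05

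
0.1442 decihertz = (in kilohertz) 1.442e-05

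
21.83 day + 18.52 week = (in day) 151.5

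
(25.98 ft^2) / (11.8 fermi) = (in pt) 5.798e+17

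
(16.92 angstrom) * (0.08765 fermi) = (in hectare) 1.483e-29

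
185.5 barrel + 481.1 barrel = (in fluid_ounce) 3.584e+06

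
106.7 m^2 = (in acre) 0.02637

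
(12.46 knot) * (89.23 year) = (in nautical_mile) 9.739e+06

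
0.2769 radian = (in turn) 0.04407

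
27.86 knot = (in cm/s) 1433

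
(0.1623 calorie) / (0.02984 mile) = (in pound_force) 0.003179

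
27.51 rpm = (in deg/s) 165.1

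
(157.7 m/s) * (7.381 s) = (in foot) 3819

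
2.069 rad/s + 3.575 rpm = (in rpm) 23.33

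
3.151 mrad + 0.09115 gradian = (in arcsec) 945.3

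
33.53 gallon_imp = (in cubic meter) 0.1524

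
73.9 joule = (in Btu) 0.07004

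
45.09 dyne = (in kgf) 4.598e-05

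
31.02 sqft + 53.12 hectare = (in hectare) 53.12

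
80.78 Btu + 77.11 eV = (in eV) 5.319e+23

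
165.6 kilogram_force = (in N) 1624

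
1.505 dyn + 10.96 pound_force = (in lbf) 10.96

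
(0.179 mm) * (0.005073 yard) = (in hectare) 8.303e-11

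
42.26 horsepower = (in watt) 3.151e+04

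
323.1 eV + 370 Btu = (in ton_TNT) 9.33e-05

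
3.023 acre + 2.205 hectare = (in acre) 8.472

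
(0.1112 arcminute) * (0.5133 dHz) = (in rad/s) 1.66e-06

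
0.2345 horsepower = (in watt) 174.9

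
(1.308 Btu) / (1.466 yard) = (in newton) 1029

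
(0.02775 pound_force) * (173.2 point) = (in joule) 0.007542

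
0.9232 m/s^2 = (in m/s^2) 0.9232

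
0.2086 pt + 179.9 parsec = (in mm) 5.551e+21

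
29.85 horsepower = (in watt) 2.226e+04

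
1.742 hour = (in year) 0.0001989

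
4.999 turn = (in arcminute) 1.08e+05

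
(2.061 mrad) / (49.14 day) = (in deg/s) 2.781e-08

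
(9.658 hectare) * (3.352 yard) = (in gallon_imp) 6.512e+07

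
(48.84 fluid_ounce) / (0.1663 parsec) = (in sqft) 3.03e-18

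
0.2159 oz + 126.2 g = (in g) 132.3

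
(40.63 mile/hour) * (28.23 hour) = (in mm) 1.846e+09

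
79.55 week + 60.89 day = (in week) 88.25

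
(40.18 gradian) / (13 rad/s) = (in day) 5.619e-07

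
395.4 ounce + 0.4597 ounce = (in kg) 11.22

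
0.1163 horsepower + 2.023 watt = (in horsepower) 0.119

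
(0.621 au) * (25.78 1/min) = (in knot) 7.759e+10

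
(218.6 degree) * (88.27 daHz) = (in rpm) 3.216e+04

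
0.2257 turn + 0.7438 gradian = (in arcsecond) 2.949e+05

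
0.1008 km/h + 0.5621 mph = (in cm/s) 27.93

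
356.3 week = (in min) 3.592e+06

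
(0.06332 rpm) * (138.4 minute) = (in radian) 55.06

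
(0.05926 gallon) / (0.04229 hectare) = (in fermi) 5.304e+08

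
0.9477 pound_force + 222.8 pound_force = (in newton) 995.3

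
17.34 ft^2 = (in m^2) 1.611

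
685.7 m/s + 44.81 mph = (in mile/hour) 1579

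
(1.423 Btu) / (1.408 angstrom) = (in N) 1.066e+13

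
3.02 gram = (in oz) 0.1065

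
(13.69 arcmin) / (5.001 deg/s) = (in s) 0.04562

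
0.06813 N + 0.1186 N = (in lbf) 0.04198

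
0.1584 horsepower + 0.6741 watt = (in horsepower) 0.1593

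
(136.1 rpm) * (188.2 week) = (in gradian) 1.033e+11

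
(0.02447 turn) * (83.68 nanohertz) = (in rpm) 1.229e-07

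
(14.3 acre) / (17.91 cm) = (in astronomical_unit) 2.16e-06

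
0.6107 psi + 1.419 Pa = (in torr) 31.59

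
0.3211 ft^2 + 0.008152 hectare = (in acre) 0.02015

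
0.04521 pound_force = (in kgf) 0.02051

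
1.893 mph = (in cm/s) 84.62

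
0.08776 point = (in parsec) 1.003e-21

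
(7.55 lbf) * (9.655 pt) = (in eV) 7.14e+17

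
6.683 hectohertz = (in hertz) 668.3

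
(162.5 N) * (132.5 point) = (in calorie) 1.815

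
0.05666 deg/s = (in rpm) 0.009443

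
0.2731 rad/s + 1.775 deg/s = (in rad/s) 0.3041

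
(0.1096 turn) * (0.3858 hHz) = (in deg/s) 1522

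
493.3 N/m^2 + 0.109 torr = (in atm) 0.005012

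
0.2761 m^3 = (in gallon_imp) 60.73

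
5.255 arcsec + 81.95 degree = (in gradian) 91.06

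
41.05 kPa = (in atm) 0.4051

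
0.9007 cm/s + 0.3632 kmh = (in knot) 0.2136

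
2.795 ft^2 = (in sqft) 2.795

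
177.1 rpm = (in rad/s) 18.55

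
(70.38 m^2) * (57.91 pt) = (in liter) 1438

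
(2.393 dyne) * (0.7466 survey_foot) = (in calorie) 1.302e-06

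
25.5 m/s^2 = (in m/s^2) 25.5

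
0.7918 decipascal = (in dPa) 0.7918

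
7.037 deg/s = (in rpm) 1.173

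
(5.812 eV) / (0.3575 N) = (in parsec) 8.441e-35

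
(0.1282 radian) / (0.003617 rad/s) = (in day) 0.0004102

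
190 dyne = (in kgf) 0.0001937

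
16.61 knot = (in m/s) 8.545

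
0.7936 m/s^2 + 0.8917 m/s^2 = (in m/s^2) 1.685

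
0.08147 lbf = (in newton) 0.3624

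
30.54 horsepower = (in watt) 2.277e+04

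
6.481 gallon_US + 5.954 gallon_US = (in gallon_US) 12.43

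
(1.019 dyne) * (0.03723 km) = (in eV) 2.368e+15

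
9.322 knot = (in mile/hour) 10.73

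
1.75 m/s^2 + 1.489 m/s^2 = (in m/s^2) 3.239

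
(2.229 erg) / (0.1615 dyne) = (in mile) 8.576e-05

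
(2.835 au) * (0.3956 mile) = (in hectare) 2.7e+10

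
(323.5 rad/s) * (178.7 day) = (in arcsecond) 1.03e+15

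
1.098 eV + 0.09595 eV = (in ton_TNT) 4.572e-29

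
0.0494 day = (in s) 4268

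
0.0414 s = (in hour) 1.15e-05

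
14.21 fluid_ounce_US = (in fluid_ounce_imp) 14.79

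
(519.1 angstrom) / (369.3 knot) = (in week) 4.518e-16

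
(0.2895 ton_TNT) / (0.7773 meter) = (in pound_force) 3.503e+08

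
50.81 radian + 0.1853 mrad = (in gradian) 3235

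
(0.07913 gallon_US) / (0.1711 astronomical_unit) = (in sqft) 1.26e-13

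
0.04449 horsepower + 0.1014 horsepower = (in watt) 108.8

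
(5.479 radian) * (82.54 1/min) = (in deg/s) 431.9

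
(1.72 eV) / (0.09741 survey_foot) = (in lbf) 2.087e-18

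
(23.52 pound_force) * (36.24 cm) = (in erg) 3.792e+08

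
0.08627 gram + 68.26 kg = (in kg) 68.26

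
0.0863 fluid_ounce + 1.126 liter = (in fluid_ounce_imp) 39.72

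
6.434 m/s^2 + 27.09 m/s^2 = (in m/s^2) 33.52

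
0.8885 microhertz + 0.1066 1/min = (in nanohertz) 1.778e+06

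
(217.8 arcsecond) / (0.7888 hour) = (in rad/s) 3.718e-07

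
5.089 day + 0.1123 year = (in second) 3.981e+06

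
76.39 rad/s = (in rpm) 729.5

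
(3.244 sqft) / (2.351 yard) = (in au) 9.371e-13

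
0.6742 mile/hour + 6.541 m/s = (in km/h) 24.63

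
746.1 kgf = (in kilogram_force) 746.1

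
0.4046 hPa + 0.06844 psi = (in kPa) 0.5123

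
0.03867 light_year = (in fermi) 3.658e+29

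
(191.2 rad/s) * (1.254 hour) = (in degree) 4.946e+07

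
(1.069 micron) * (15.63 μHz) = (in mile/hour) 3.738e-11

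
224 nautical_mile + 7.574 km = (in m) 4.224e+05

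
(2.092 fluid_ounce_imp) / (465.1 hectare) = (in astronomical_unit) 8.543e-23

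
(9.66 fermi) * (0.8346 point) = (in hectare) 2.844e-22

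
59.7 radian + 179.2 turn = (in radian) 1186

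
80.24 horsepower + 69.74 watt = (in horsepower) 80.33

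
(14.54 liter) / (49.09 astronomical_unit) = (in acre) 4.892e-19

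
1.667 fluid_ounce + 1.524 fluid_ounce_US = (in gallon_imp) 0.02076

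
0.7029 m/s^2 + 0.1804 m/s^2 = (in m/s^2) 0.8833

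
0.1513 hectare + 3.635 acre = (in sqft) 1.746e+05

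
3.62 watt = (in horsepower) 0.004854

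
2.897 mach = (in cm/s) 9.864e+04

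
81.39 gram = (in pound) 0.1794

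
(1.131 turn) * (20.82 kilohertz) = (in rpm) 1.413e+06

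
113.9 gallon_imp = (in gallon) 136.8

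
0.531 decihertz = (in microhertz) 5.31e+04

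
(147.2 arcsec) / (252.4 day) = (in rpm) 3.125e-10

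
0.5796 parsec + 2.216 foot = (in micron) 1.788e+22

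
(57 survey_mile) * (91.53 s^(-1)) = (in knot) 1.632e+07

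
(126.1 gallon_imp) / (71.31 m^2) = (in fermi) 8.039e+12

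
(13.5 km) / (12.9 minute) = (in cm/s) 1744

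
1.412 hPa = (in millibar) 1.412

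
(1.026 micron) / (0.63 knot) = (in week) 5.234e-12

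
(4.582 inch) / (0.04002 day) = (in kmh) 0.0001212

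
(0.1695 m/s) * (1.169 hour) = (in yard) 780.1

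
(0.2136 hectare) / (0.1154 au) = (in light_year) 1.308e-23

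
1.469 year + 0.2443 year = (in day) 625.4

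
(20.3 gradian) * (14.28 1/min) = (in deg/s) 4.348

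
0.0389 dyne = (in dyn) 0.0389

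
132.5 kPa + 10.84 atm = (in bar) 12.31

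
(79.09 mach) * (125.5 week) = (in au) 13.66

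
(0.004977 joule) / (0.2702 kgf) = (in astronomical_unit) 1.256e-14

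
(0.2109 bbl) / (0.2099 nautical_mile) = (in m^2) 8.626e-05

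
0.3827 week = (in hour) 64.29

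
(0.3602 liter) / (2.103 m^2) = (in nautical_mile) 9.248e-08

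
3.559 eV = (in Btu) 5.405e-22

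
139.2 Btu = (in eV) 9.167e+23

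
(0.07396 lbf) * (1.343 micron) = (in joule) 4.418e-07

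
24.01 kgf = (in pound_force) 52.93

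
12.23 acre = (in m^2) 4.949e+04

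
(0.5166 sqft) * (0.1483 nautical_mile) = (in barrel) 82.91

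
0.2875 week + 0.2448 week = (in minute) 5366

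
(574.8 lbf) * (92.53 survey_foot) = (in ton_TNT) 1.723e-05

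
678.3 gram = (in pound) 1.495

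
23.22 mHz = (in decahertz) 0.002322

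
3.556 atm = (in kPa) 360.3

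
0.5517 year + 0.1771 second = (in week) 28.77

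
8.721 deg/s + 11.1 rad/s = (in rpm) 107.5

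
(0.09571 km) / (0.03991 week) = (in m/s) 0.003965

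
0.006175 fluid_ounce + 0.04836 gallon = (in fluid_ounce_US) 6.196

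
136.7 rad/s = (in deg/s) 7832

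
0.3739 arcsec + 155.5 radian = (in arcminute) 5.346e+05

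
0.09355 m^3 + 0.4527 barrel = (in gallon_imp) 36.41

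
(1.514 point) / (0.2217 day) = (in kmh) 1.004e-07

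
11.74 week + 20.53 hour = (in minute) 1.196e+05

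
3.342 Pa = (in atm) 3.298e-05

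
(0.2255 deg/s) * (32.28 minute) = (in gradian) 485.3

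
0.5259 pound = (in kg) 0.2385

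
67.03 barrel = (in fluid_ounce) 3.604e+05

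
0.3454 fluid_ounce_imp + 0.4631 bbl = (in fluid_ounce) 2490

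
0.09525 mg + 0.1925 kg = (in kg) 0.1925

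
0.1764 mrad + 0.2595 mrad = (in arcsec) 89.91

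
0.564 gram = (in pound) 0.001243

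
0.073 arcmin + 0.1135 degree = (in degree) 0.1147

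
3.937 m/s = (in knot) 7.653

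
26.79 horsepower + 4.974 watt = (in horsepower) 26.8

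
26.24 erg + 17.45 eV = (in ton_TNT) 6.272e-16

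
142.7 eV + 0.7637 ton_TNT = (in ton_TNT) 0.7637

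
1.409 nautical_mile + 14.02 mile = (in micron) 2.517e+10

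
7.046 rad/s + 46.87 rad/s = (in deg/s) 3089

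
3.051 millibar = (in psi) 0.04425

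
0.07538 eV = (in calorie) 2.887e-21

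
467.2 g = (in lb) 1.03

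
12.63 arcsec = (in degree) 0.003508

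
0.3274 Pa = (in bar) 3.274e-06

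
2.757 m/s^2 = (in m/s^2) 2.757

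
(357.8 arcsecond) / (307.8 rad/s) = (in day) 6.523e-11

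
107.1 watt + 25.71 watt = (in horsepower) 0.1781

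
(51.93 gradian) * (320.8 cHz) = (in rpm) 24.99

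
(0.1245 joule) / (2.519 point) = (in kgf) 14.29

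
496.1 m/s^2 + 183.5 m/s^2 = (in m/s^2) 679.6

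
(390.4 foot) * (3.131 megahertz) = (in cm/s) 3.726e+10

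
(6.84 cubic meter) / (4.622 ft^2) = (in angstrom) 1.593e+11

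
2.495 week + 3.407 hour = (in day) 17.61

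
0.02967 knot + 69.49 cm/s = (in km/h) 2.557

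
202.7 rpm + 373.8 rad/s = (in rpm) 3772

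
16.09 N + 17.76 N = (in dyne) 3.385e+06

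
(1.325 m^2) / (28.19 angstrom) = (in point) 1.332e+12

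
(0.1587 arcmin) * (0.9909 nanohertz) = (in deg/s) 2.621e-12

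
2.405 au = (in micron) 3.598e+17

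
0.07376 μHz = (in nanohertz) 73.76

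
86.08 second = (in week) 0.0001423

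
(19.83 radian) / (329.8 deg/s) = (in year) 1.092e-07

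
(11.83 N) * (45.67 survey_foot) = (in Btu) 0.1561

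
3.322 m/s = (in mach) 0.009756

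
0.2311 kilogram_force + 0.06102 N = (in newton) 2.327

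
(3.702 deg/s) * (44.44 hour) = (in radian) 1.034e+04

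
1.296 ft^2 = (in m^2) 0.1204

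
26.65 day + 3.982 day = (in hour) 735.2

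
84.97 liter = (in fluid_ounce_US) 2873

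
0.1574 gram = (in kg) 0.0001574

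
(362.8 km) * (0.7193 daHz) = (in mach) 7664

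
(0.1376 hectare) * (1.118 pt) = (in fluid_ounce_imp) 1.91e+04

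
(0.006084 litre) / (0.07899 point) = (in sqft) 2.35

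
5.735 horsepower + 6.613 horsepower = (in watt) 9208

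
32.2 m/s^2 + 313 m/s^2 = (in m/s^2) 345.2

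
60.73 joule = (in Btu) 0.05756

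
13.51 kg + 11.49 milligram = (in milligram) 1.351e+07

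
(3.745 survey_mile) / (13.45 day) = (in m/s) 0.005186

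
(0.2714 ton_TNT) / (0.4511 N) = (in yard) 2.753e+09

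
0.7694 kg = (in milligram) 7.694e+05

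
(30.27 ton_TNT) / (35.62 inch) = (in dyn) 1.4e+16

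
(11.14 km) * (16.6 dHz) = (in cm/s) 1.849e+06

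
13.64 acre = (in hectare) 5.52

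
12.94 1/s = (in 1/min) 776.4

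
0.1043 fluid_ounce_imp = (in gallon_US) 0.0007829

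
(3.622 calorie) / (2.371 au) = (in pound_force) 9.605e-12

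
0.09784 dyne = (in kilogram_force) 9.977e-08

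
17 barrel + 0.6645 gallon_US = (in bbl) 17.02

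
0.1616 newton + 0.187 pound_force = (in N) 0.9934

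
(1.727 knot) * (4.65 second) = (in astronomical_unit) 2.762e-11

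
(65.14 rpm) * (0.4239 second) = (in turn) 0.4602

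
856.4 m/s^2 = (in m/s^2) 856.4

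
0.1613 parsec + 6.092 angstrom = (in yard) 5.443e+15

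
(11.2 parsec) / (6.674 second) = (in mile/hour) 1.158e+17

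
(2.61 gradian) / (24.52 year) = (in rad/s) 5.302e-11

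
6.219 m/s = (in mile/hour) 13.91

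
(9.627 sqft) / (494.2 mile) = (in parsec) 3.644e-23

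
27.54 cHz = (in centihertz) 27.54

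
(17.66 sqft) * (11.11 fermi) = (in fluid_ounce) 6.164e-10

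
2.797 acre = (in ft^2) 1.218e+05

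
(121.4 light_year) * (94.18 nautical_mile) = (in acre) 4.95e+19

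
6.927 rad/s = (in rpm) 66.15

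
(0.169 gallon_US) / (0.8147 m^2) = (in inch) 0.03091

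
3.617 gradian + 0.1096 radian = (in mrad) 166.4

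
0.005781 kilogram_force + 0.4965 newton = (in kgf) 0.05641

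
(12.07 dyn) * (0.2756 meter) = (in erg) 332.6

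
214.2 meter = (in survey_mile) 0.1331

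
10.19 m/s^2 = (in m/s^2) 10.19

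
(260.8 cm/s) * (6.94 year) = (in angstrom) 5.708e+18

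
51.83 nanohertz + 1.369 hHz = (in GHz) 1.369e-07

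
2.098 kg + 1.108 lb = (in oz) 91.73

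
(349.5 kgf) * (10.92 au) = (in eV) 3.495e+34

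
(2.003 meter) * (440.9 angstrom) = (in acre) 2.182e-11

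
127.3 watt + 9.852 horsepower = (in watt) 7474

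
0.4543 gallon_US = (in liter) 1.72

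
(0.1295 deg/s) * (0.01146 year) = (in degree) 4.68e+04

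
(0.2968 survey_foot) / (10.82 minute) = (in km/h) 0.0005017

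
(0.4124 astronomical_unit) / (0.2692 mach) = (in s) 6.731e+08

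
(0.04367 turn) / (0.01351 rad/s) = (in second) 20.31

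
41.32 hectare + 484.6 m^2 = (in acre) 102.2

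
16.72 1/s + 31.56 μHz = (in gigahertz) 1.672e-08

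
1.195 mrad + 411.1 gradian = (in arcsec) 1.332e+06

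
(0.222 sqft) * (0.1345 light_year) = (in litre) 2.624e+16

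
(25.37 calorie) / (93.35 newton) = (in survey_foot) 3.731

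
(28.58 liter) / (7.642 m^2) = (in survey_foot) 0.01227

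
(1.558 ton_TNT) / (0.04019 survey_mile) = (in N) 1.008e+08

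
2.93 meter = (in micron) 2.93e+06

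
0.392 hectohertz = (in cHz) 3920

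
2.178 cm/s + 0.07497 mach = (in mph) 57.15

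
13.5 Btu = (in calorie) 3404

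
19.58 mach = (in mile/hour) 1.491e+04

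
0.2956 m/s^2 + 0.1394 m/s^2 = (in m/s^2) 0.435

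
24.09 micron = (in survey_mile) 1.497e-08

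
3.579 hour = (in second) 1.288e+04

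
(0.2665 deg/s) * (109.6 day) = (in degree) 2.524e+06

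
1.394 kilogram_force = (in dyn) 1.367e+06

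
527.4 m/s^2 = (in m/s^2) 527.4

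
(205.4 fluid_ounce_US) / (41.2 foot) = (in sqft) 0.005207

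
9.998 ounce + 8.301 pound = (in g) 4049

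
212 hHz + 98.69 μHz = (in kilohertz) 21.2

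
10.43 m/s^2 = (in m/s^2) 10.43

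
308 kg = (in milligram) 3.08e+08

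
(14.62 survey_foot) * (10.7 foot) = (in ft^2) 156.4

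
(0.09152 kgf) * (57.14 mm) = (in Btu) 4.861e-05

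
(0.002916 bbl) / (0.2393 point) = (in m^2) 5.492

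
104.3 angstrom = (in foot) 3.422e-08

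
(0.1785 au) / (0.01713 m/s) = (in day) 1.804e+07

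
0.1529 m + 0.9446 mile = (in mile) 0.9447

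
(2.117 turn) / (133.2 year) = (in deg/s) 1.814e-07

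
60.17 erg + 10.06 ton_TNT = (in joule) 4.209e+10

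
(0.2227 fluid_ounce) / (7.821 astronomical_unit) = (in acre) 1.391e-21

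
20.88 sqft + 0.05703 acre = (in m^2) 232.7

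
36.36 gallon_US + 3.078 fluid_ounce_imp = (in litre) 137.7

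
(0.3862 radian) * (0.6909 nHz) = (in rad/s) 2.668e-10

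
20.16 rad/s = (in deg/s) 1155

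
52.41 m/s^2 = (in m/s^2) 52.41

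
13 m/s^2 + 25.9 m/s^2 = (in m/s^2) 38.9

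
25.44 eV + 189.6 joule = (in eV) 1.183e+21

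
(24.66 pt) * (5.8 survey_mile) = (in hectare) 0.00812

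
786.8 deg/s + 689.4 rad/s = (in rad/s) 703.1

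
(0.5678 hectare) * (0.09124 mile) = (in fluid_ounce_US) 2.819e+10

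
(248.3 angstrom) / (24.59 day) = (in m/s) 1.169e-14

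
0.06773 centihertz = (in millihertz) 0.6773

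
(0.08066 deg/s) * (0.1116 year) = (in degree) 2.839e+05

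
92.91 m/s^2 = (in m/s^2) 92.91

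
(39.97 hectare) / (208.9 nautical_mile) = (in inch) 40.67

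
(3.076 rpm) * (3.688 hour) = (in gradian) 2.723e+05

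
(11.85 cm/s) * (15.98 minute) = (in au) 7.595e-10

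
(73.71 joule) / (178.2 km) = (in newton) 0.0004136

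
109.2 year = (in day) 3.986e+04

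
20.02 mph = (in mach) 0.02628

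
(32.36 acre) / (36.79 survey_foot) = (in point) 3.31e+07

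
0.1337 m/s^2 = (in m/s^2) 0.1337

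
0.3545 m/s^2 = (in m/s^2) 0.3545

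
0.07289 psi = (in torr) 3.77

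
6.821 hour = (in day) 0.2842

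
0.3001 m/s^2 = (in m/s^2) 0.3001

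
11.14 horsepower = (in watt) 8307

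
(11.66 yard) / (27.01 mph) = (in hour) 0.0002453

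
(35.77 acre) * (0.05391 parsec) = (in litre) 2.408e+23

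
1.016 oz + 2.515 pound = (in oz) 41.26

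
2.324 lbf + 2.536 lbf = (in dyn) 2.162e+06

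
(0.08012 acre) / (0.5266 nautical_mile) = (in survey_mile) 0.0002066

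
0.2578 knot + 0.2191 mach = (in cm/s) 7474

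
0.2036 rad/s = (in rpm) 1.944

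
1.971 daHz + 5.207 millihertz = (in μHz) 1.972e+07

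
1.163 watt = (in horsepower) 0.00156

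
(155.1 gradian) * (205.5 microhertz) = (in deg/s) 0.02869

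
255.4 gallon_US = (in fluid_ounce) 3.269e+04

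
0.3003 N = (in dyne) 3.003e+04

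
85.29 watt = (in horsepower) 0.1144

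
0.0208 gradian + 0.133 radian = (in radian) 0.1333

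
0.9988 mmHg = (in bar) 0.001332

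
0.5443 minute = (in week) 5.4e-05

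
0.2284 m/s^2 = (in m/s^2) 0.2284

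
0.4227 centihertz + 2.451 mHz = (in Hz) 0.006678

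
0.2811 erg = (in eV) 1.754e+11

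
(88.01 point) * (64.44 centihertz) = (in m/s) 0.02001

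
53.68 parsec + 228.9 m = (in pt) 4.695e+21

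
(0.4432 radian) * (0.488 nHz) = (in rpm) 2.065e-09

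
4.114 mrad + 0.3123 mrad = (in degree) 0.2536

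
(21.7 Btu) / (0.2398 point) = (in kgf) 2.76e+07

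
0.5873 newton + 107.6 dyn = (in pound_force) 0.1323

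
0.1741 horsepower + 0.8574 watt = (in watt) 130.7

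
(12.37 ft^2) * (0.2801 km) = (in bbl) 2025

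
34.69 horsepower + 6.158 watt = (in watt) 2.587e+04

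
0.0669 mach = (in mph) 50.96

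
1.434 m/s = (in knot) 2.787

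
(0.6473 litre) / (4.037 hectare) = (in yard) 1.754e-08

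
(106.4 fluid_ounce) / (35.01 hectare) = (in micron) 0.008988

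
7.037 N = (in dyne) 7.037e+05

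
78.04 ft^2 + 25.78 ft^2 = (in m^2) 9.645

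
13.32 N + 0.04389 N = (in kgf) 1.363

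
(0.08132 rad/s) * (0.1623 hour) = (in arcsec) 9.8e+06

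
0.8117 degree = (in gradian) 0.9019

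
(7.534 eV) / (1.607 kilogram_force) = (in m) 7.659e-20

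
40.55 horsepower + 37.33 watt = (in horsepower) 40.6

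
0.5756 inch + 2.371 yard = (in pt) 6187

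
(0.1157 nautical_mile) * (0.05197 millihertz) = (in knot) 0.02165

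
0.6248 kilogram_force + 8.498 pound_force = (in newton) 43.93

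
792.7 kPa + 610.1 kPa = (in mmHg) 1.052e+04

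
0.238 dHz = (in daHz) 0.00238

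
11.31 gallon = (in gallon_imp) 9.418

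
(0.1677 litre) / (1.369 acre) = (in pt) 8.58e-05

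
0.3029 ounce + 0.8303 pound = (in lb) 0.8492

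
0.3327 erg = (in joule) 3.327e-08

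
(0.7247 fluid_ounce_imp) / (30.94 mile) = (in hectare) 4.135e-14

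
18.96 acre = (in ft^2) 8.259e+05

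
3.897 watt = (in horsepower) 0.005226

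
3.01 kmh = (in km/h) 3.01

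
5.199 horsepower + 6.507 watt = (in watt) 3883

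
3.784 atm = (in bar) 3.834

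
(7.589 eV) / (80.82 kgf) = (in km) 1.534e-24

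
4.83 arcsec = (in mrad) 0.02342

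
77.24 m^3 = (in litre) 7.724e+04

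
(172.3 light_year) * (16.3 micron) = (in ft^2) 2.86e+14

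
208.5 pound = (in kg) 94.57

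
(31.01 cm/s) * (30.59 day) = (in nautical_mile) 442.5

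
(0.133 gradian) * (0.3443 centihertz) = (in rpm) 6.869e-05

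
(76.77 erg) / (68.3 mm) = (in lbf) 2.527e-05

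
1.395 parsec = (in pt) 1.22e+20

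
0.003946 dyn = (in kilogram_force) 4.024e-09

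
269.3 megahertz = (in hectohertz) 2.693e+06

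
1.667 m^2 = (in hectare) 0.0001667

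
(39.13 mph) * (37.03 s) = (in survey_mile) 0.4025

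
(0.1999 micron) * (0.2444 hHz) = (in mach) 1.435e-08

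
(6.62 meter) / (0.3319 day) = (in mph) 0.0005164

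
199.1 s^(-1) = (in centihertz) 1.991e+04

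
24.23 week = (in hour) 4071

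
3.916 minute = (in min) 3.916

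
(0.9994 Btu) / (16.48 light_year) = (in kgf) 6.896e-16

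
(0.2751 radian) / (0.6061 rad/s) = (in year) 1.439e-08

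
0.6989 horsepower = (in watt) 521.2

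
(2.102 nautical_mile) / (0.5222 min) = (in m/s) 124.2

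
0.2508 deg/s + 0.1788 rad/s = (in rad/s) 0.1832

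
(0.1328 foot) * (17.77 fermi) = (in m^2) 7.193e-16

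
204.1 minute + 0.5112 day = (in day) 0.6529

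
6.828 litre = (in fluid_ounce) 230.9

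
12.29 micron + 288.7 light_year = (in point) 7.742e+21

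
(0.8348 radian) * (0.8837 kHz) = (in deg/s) 4.227e+04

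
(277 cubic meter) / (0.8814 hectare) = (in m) 0.03143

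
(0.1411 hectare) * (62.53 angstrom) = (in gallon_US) 0.002331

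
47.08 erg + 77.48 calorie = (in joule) 324.2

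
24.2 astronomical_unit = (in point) 1.026e+16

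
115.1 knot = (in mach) 0.1739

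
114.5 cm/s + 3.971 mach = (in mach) 3.974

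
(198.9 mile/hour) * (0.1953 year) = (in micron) 5.476e+14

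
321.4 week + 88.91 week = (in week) 410.3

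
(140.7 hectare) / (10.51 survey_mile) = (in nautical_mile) 0.04492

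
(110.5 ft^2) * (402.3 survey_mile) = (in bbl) 4.181e+07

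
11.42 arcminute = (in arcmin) 11.42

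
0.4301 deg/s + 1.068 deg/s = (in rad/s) 0.02615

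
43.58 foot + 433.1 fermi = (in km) 0.01328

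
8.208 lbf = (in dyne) 3.651e+06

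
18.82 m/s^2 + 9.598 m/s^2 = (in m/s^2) 28.42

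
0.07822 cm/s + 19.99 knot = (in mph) 23.01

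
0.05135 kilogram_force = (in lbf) 0.1132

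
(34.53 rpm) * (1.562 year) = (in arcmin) 6.123e+11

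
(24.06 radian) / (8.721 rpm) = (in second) 26.35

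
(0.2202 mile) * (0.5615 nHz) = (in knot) 3.868e-07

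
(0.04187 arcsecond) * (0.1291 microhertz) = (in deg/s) 1.502e-12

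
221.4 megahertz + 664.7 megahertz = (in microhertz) 8.861e+14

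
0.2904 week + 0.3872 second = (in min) 2927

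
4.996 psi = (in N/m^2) 3.445e+04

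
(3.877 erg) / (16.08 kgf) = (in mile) 1.528e-12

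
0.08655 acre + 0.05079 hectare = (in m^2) 858.2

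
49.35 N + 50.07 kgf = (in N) 540.4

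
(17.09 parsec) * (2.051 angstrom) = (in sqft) 1.164e+09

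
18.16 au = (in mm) 2.717e+15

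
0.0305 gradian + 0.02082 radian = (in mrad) 21.3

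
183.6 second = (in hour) 0.051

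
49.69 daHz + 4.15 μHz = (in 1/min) 2.981e+04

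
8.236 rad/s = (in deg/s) 471.9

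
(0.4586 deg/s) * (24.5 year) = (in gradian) 3.937e+08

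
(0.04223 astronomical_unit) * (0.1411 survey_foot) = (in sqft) 2.925e+09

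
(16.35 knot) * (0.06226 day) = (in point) 1.283e+08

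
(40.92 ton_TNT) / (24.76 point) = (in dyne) 1.96e+18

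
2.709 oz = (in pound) 0.1693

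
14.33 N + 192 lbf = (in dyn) 8.684e+07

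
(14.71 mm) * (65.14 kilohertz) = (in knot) 1863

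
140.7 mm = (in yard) 0.1539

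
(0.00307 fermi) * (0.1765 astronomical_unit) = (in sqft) 8.725e-07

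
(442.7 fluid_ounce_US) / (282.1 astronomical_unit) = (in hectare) 3.102e-20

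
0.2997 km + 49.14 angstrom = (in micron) 2.997e+08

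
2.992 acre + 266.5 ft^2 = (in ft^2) 1.306e+05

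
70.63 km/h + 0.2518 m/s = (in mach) 0.05836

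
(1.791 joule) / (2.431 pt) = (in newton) 2088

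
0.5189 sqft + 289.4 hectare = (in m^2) 2.894e+06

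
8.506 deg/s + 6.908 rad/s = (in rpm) 67.38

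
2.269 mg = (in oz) 8.004e-05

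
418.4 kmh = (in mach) 0.3413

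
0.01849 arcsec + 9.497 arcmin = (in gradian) 0.1759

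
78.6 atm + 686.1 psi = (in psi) 1841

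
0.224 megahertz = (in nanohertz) 2.24e+14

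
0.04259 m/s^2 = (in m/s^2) 0.04259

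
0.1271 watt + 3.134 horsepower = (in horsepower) 3.134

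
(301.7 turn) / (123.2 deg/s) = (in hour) 0.2449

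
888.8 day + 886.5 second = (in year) 2.435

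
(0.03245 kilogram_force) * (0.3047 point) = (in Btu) 3.242e-08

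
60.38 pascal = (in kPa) 0.06038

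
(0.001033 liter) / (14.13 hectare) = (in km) 7.311e-15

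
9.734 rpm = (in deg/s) 58.4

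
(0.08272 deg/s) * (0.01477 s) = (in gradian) 0.001358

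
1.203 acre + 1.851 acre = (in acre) 3.054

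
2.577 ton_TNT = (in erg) 1.078e+17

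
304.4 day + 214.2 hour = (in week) 44.76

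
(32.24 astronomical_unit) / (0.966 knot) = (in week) 1.605e+07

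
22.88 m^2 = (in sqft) 246.3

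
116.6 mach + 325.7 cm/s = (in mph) 8.882e+04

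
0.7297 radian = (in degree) 41.81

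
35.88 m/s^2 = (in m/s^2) 35.88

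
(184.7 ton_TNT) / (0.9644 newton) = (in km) 8.013e+08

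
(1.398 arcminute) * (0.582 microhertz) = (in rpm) 2.26e-09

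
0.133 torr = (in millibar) 0.1773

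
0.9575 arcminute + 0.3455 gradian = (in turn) 0.0009081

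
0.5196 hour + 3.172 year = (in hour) 2.779e+04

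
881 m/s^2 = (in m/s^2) 881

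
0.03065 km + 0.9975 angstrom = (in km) 0.03065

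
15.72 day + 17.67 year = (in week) 923.6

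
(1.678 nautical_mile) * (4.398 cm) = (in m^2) 136.7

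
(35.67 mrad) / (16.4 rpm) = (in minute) 0.0003462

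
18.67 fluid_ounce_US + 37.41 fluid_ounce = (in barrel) 0.01043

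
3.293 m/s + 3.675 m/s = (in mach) 0.02046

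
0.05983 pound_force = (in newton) 0.2661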